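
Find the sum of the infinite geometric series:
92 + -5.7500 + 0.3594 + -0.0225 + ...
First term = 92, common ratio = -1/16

For |r| < 1, S = a / (1 - r)
S = 92 / (1 - (-1/16))
S = 92 / (17/16)
S = 1472/17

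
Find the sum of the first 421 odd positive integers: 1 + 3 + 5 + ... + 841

Sum of first n odd numbers = n²
= 421²
= 177241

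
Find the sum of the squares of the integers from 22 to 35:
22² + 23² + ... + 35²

Use ∑_{k=1}^{n} k² = n(n+1)(2n+1)/6, then subtract the first 21 terms.
∑_{k=1}^{35} k² = 35×36×71/6 = 14910
∑_{k=1}^{21} k² = 21×22×43/6 = 3311
∑_{k=22}^{35} k² = 14910 - 3311 = 11599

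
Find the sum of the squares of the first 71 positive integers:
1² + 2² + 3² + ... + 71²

Formula: ∑k² = n(n+1)(2n+1)/6
= 71×72×143/6
= 731016/6
= 121836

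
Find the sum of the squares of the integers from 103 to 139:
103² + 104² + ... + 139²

Use ∑_{k=1}^{n} k² = n(n+1)(2n+1)/6, then subtract the first 102 terms.
∑_{k=1}^{139} k² = 139×140×279/6 = 904890
∑_{k=1}^{102} k² = 102×103×205/6 = 358955
∑_{k=103}^{139} k² = 904890 - 358955 = 545935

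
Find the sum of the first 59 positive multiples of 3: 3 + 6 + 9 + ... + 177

Factor out 3: = 3(1 + 2 + ... + 59) = 3 × n(n+1)/2
= 3 × 59×60/2
= 3 × 1770
= 5310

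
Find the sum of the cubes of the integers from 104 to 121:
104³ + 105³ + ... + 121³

Use ∑_{k=1}^{n} k³ = [n(n+1)/2]², then subtract the first 103 terms.
∑_{k=1}^{121} k³ = [121×122/2]² = 7381² = 54479161
∑_{k=1}^{103} k³ = [103×104/2]² = 5356² = 28686736
∑_{k=104}^{121} k³ = 54479161 - 28686736 = 25792425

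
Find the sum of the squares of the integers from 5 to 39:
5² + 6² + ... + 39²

Use ∑_{k=1}^{n} k² = n(n+1)(2n+1)/6, then subtract the first 4 terms.
∑_{k=1}^{39} k² = 39×40×79/6 = 20540
∑_{k=1}^{4} k² = 4×5×9/6 = 30
∑_{k=5}^{39} k² = 20540 - 30 = 20510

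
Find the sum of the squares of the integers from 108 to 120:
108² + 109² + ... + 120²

Use ∑_{k=1}^{n} k² = n(n+1)(2n+1)/6, then subtract the first 107 terms.
∑_{k=1}^{120} k² = 120×121×241/6 = 583220
∑_{k=1}^{107} k² = 107×108×215/6 = 414090
∑_{k=108}^{120} k² = 583220 - 414090 = 169130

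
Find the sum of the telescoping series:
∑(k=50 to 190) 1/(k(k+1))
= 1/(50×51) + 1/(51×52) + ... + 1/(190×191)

Partial fractions: 1/(k(k+1)) = 1/k - 1/(k+1)
The series telescopes:
= (1/50 - 1/51) + (1/51 - 1/52) + ... + (1/190 - 1/191)
= 1/50 - 1/191
= 141/9550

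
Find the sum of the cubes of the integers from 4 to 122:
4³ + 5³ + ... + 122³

Use ∑_{k=1}^{n} k³ = [n(n+1)/2]², then subtract the first 3 terms.
∑_{k=1}^{122} k³ = [122×123/2]² = 7503² = 56295009
∑_{k=1}^{3} k³ = [3×4/2]² = 6² = 36
∑_{k=4}^{122} k³ = 56295009 - 36 = 56294973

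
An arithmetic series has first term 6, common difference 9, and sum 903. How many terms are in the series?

Using S = n/2 × [2a + (n-1)d]
903 = n/2 × [2(6) + (n-1)(9)]
903 = n/2 × [12 + 9n - 9]
1806 = n × [3 + 9n]
9n² + (3)n - 1806 = 0
Discriminant: Δ = (3)² - 4(9)(-1806) = 9 + 65016 = 65025
√Δ = 255
n = [-(3) + √Δ] / (2·9) = (-3 + 255) / 18 = 252 / 18 = 14
(The negative root is discarded since n must be a positive integer.)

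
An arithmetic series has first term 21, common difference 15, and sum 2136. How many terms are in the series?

Using S = n/2 × [2a + (n-1)d]
2136 = n/2 × [2(21) + (n-1)(15)]
2136 = n/2 × [42 + 15n - 15]
4272 = n × [27 + 15n]
15n² + (27)n - 4272 = 0
Discriminant: Δ = (27)² - 4(15)(-4272) = 729 + 256320 = 257049
√Δ = 507
n = [-(27) + √Δ] / (2·15) = (-27 + 507) / 30 = 480 / 30 = 16
(The negative root is discarded since n must be a positive integer.)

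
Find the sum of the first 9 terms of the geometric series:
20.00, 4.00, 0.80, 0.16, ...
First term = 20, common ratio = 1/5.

Sₙ = a(1 - rⁿ) / (1 - r)
S_9 = 20(1 - (1/5)^9) / (1 - (1/5))
S_9 = 20(1 - (1/1953125)) / (4/5)
S_9 = 1953124/78125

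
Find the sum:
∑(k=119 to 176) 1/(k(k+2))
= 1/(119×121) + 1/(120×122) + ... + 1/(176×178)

Partial fractions: 1/(k(k+2)) = (1/2)[1/k - 1/(k+2)]
Telescoping leaves the first two and last two terms:
= (1/2)[1/119 + 1/120 - 1/177 - 1/178]
= 410089/149968560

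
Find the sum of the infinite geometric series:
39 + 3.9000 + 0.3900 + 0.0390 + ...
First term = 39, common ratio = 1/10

For |r| < 1, S = a / (1 - r)
S = 39 / (1 - (1/10))
S = 39 / (9/10)
S = 130/3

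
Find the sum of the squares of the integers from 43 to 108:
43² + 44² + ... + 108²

Use ∑_{k=1}^{n} k² = n(n+1)(2n+1)/6, then subtract the first 42 terms.
∑_{k=1}^{108} k² = 108×109×217/6 = 425754
∑_{k=1}^{42} k² = 42×43×85/6 = 25585
∑_{k=43}^{108} k² = 425754 - 25585 = 400169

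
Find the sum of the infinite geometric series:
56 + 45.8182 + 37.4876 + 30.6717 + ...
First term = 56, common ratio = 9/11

For |r| < 1, S = a / (1 - r)
S = 56 / (1 - (9/11))
S = 56 / (2/11)
S = 308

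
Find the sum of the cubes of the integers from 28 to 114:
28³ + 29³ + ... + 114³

Use ∑_{k=1}^{n} k³ = [n(n+1)/2]², then subtract the first 27 terms.
∑_{k=1}^{114} k³ = [114×115/2]² = 6555² = 42968025
∑_{k=1}^{27} k³ = [27×28/2]² = 378² = 142884
∑_{k=28}^{114} k³ = 42968025 - 142884 = 42825141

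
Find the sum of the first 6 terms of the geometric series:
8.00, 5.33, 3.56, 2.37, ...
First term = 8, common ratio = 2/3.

Sₙ = a(1 - rⁿ) / (1 - r)
S_6 = 8(1 - (2/3)^6) / (1 - (2/3))
S_6 = 8(1 - (64/729)) / (1/3)
S_6 = 5320/243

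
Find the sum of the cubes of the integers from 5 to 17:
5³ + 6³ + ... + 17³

Use ∑_{k=1}^{n} k³ = [n(n+1)/2]², then subtract the first 4 terms.
∑_{k=1}^{17} k³ = [17×18/2]² = 153² = 23409
∑_{k=1}^{4} k³ = [4×5/2]² = 10² = 100
∑_{k=5}^{17} k³ = 23409 - 100 = 23309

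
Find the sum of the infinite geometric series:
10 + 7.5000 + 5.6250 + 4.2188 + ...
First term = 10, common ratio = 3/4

For |r| < 1, S = a / (1 - r)
S = 10 / (1 - (3/4))
S = 10 / (1/4)
S = 40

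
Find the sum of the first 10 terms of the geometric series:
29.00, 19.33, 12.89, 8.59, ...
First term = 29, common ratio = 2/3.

Sₙ = a(1 - rⁿ) / (1 - r)
S_10 = 29(1 - (2/3)^10) / (1 - (2/3))
S_10 = 29(1 - (1024/59049)) / (1/3)
S_10 = 1682725/19683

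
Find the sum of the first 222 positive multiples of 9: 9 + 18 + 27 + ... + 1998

Factor out 9: = 9(1 + 2 + ... + 222) = 9 × n(n+1)/2
= 9 × 222×223/2
= 9 × 24753
= 222777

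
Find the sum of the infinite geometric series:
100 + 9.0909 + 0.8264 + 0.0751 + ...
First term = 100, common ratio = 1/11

For |r| < 1, S = a / (1 - r)
S = 100 / (1 - (1/11))
S = 100 / (10/11)
S = 110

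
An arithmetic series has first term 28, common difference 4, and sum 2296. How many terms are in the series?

Using S = n/2 × [2a + (n-1)d]
2296 = n/2 × [2(28) + (n-1)(4)]
2296 = n/2 × [56 + 4n - 4]
4592 = n × [52 + 4n]
4n² + (52)n - 4592 = 0
Discriminant: Δ = (52)² - 4(4)(-4592) = 2704 + 73472 = 76176
√Δ = 276
n = [-(52) + √Δ] / (2·4) = (-52 + 276) / 8 = 224 / 8 = 28
(The negative root is discarded since n must be a positive integer.)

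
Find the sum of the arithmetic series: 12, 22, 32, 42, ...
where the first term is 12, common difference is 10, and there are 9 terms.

Sₙ = n/2 × (first + last)
Last term = a + (n-1)d = 12 + (9-1)×10 = 92
S_9 = 9/2 × (12 + 92)
S_9 = 9/2 × 104 = 468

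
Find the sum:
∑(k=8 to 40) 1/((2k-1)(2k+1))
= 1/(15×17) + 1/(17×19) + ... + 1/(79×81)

Partial fractions: 1/((2k-1)(2k+1)) = (1/2)[1/(2k-1) - 1/(2k+1)]
The series telescopes:
= (1/2)[1/15 - 1/81]
= 11/405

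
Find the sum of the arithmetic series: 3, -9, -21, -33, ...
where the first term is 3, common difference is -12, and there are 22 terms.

Sₙ = n/2 × (first + last)
Last term = a + (n-1)d = 3 + (22-1)×(-12) = -249
S_22 = 22/2 × (3 + (-249))
S_22 = 22/2 × (-246) = -2706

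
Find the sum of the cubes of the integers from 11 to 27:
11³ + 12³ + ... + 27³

Use ∑_{k=1}^{n} k³ = [n(n+1)/2]², then subtract the first 10 terms.
∑_{k=1}^{27} k³ = [27×28/2]² = 378² = 142884
∑_{k=1}^{10} k³ = [10×11/2]² = 55² = 3025
∑_{k=11}^{27} k³ = 142884 - 3025 = 139859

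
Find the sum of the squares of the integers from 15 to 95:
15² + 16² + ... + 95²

Use ∑_{k=1}^{n} k² = n(n+1)(2n+1)/6, then subtract the first 14 terms.
∑_{k=1}^{95} k² = 95×96×191/6 = 290320
∑_{k=1}^{14} k² = 14×15×29/6 = 1015
∑_{k=15}^{95} k² = 290320 - 1015 = 289305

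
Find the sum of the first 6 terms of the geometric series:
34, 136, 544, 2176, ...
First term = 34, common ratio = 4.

Sₙ = a(1 - rⁿ) / (1 - r)
S_6 = 34(1 - 4^6) / (1 - 4)
S_6 = 34(1 - 4096) / (-3)
S_6 = 46410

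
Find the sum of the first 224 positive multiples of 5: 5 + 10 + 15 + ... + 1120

Factor out 5: = 5(1 + 2 + ... + 224) = 5 × n(n+1)/2
= 5 × 224×225/2
= 5 × 25200
= 126000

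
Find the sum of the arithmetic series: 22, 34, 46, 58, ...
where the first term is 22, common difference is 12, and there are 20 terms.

Sₙ = n/2 × (first + last)
Last term = a + (n-1)d = 22 + (20-1)×12 = 250
S_20 = 20/2 × (22 + 250)
S_20 = 20/2 × 272 = 2720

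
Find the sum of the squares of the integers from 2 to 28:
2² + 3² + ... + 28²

Use ∑_{k=1}^{n} k² = n(n+1)(2n+1)/6, then subtract the first 1 terms.
∑_{k=1}^{28} k² = 28×29×57/6 = 7714
∑_{k=1}^{1} k² = 1×2×3/6 = 1
∑_{k=2}^{28} k² = 7714 - 1 = 7713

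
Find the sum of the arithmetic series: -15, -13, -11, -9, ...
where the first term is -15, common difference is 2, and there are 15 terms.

Sₙ = n/2 × (first + last)
Last term = a + (n-1)d = -15 + (15-1)×2 = 13
S_15 = 15/2 × (-15 + 13)
S_15 = 15/2 × (-2) = -15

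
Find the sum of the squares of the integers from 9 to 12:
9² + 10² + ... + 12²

Use ∑_{k=1}^{n} k² = n(n+1)(2n+1)/6, then subtract the first 8 terms.
∑_{k=1}^{12} k² = 12×13×25/6 = 650
∑_{k=1}^{8} k² = 8×9×17/6 = 204
∑_{k=9}^{12} k² = 650 - 204 = 446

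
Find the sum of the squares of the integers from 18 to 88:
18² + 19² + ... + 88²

Use ∑_{k=1}^{n} k² = n(n+1)(2n+1)/6, then subtract the first 17 terms.
∑_{k=1}^{88} k² = 88×89×177/6 = 231044
∑_{k=1}^{17} k² = 17×18×35/6 = 1785
∑_{k=18}^{88} k² = 231044 - 1785 = 229259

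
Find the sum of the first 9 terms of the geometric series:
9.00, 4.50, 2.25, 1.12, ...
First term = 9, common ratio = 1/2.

Sₙ = a(1 - rⁿ) / (1 - r)
S_9 = 9(1 - (1/2)^9) / (1 - (1/2))
S_9 = 9(1 - (1/512)) / (1/2)
S_9 = 4599/256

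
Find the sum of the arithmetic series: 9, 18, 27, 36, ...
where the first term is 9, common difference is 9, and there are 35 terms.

Sₙ = n/2 × (first + last)
Last term = a + (n-1)d = 9 + (35-1)×9 = 315
S_35 = 35/2 × (9 + 315)
S_35 = 35/2 × 324 = 5670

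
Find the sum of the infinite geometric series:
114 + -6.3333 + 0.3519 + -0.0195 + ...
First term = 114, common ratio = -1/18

For |r| < 1, S = a / (1 - r)
S = 114 / (1 - (-1/18))
S = 114 / (19/18)
S = 108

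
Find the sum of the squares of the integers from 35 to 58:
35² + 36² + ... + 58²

Use ∑_{k=1}^{n} k² = n(n+1)(2n+1)/6, then subtract the first 34 terms.
∑_{k=1}^{58} k² = 58×59×117/6 = 66729
∑_{k=1}^{34} k² = 34×35×69/6 = 13685
∑_{k=35}^{58} k² = 66729 - 13685 = 53044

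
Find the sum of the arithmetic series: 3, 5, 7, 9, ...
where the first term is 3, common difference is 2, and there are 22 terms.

Sₙ = n/2 × (first + last)
Last term = a + (n-1)d = 3 + (22-1)×2 = 45
S_22 = 22/2 × (3 + 45)
S_22 = 22/2 × 48 = 528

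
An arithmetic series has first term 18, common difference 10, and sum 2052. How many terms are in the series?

Using S = n/2 × [2a + (n-1)d]
2052 = n/2 × [2(18) + (n-1)(10)]
2052 = n/2 × [36 + 10n - 10]
4104 = n × [26 + 10n]
10n² + (26)n - 4104 = 0
Discriminant: Δ = (26)² - 4(10)(-4104) = 676 + 164160 = 164836
√Δ = 406
n = [-(26) + √Δ] / (2·10) = (-26 + 406) / 20 = 380 / 20 = 19
(The negative root is discarded since n must be a positive integer.)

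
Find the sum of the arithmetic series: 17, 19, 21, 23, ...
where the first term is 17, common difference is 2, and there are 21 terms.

Sₙ = n/2 × (first + last)
Last term = a + (n-1)d = 17 + (21-1)×2 = 57
S_21 = 21/2 × (17 + 57)
S_21 = 21/2 × 74 = 777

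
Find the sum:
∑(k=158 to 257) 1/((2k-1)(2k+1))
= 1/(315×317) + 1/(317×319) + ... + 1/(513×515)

Partial fractions: 1/((2k-1)(2k+1)) = (1/2)[1/(2k-1) - 1/(2k+1)]
The series telescopes:
= (1/2)[1/315 - 1/515]
= 4/6489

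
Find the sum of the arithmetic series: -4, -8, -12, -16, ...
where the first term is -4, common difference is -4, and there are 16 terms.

Sₙ = n/2 × (first + last)
Last term = a + (n-1)d = -4 + (16-1)×(-4) = -64
S_16 = 16/2 × (-4 + (-64))
S_16 = 16/2 × (-68) = -544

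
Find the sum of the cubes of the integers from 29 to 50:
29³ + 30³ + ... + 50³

Use ∑_{k=1}^{n} k³ = [n(n+1)/2]², then subtract the first 28 terms.
∑_{k=1}^{50} k³ = [50×51/2]² = 1275² = 1625625
∑_{k=1}^{28} k³ = [28×29/2]² = 406² = 164836
∑_{k=29}^{50} k³ = 1625625 - 164836 = 1460789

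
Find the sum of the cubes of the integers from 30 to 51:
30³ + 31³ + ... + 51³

Use ∑_{k=1}^{n} k³ = [n(n+1)/2]², then subtract the first 29 terms.
∑_{k=1}^{51} k³ = [51×52/2]² = 1326² = 1758276
∑_{k=1}^{29} k³ = [29×30/2]² = 435² = 189225
∑_{k=30}^{51} k³ = 1758276 - 189225 = 1569051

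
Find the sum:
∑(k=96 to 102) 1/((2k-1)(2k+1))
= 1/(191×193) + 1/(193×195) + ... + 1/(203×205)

Partial fractions: 1/((2k-1)(2k+1)) = (1/2)[1/(2k-1) - 1/(2k+1)]
The series telescopes:
= (1/2)[1/191 - 1/205]
= 7/39155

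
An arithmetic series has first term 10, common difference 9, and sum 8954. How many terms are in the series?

Using S = n/2 × [2a + (n-1)d]
8954 = n/2 × [2(10) + (n-1)(9)]
8954 = n/2 × [20 + 9n - 9]
17908 = n × [11 + 9n]
9n² + (11)n - 17908 = 0
Discriminant: Δ = (11)² - 4(9)(-17908) = 121 + 644688 = 644809
√Δ = 803
n = [-(11) + √Δ] / (2·9) = (-11 + 803) / 18 = 792 / 18 = 44
(The negative root is discarded since n must be a positive integer.)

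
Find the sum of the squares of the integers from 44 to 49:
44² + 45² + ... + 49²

Use ∑_{k=1}^{n} k² = n(n+1)(2n+1)/6, then subtract the first 43 terms.
∑_{k=1}^{49} k² = 49×50×99/6 = 40425
∑_{k=1}^{43} k² = 43×44×87/6 = 27434
∑_{k=44}^{49} k² = 40425 - 27434 = 12991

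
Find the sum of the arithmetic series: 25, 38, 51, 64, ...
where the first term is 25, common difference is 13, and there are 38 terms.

Sₙ = n/2 × (first + last)
Last term = a + (n-1)d = 25 + (38-1)×13 = 506
S_38 = 38/2 × (25 + 506)
S_38 = 38/2 × 531 = 10089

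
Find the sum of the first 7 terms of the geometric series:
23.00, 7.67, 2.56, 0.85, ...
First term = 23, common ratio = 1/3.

Sₙ = a(1 - rⁿ) / (1 - r)
S_7 = 23(1 - (1/3)^7) / (1 - (1/3))
S_7 = 23(1 - (1/2187)) / (2/3)
S_7 = 25139/729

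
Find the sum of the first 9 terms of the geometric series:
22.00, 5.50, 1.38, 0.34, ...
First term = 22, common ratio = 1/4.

Sₙ = a(1 - rⁿ) / (1 - r)
S_9 = 22(1 - (1/4)^9) / (1 - (1/4))
S_9 = 22(1 - (1/262144)) / (3/4)
S_9 = 961191/32768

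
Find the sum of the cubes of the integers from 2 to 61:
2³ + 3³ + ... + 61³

Use ∑_{k=1}^{n} k³ = [n(n+1)/2]², then subtract the first 1 terms.
∑_{k=1}^{61} k³ = [61×62/2]² = 1891² = 3575881
∑_{k=1}^{1} k³ = [1×2/2]² = 1² = 1
∑_{k=2}^{61} k³ = 3575881 - 1 = 3575880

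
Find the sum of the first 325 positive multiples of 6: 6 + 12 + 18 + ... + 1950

Factor out 6: = 6(1 + 2 + ... + 325) = 6 × n(n+1)/2
= 6 × 325×326/2
= 6 × 52975
= 317850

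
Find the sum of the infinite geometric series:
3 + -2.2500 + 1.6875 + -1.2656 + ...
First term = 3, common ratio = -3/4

For |r| < 1, S = a / (1 - r)
S = 3 / (1 - (-3/4))
S = 3 / (7/4)
S = 12/7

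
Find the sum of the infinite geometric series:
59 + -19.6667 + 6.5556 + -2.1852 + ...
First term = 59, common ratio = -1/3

For |r| < 1, S = a / (1 - r)
S = 59 / (1 - (-1/3))
S = 59 / (4/3)
S = 177/4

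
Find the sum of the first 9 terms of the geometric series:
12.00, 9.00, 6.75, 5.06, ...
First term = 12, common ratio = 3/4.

Sₙ = a(1 - rⁿ) / (1 - r)
S_9 = 12(1 - (3/4)^9) / (1 - (3/4))
S_9 = 12(1 - (19683/262144)) / (1/4)
S_9 = 727383/16384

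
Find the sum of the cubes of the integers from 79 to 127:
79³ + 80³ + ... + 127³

Use ∑_{k=1}^{n} k³ = [n(n+1)/2]², then subtract the first 78 terms.
∑_{k=1}^{127} k³ = [127×128/2]² = 8128² = 66064384
∑_{k=1}^{78} k³ = [78×79/2]² = 3081² = 9492561
∑_{k=79}^{127} k³ = 66064384 - 9492561 = 56571823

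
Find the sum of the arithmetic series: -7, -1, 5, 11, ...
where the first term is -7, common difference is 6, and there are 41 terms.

Sₙ = n/2 × (first + last)
Last term = a + (n-1)d = -7 + (41-1)×6 = 233
S_41 = 41/2 × (-7 + 233)
S_41 = 41/2 × 226 = 4633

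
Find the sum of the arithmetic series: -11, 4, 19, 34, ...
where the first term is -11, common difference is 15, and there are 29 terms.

Sₙ = n/2 × (first + last)
Last term = a + (n-1)d = -11 + (29-1)×15 = 409
S_29 = 29/2 × (-11 + 409)
S_29 = 29/2 × 398 = 5771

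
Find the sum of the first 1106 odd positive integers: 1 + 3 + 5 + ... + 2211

Sum of first n odd numbers = n²
= 1106²
= 1223236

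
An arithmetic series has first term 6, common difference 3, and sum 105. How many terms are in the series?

Using S = n/2 × [2a + (n-1)d]
105 = n/2 × [2(6) + (n-1)(3)]
105 = n/2 × [12 + 3n - 3]
210 = n × [9 + 3n]
3n² + (9)n - 210 = 0
Discriminant: Δ = (9)² - 4(3)(-210) = 81 + 2520 = 2601
√Δ = 51
n = [-(9) + √Δ] / (2·3) = (-9 + 51) / 6 = 42 / 6 = 7
(The negative root is discarded since n must be a positive integer.)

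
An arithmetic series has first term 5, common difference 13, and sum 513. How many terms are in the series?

Using S = n/2 × [2a + (n-1)d]
513 = n/2 × [2(5) + (n-1)(13)]
513 = n/2 × [10 + 13n - 13]
1026 = n × [-3 + 13n]
13n² + (-3)n - 1026 = 0
Discriminant: Δ = (-3)² - 4(13)(-1026) = 9 + 53352 = 53361
√Δ = 231
n = [-(-3) + √Δ] / (2·13) = (3 + 231) / 26 = 234 / 26 = 9
(The negative root is discarded since n must be a positive integer.)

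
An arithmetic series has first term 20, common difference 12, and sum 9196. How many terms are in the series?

Using S = n/2 × [2a + (n-1)d]
9196 = n/2 × [2(20) + (n-1)(12)]
9196 = n/2 × [40 + 12n - 12]
18392 = n × [28 + 12n]
12n² + (28)n - 18392 = 0
Discriminant: Δ = (28)² - 4(12)(-18392) = 784 + 882816 = 883600
√Δ = 940
n = [-(28) + √Δ] / (2·12) = (-28 + 940) / 24 = 912 / 24 = 38
(The negative root is discarded since n must be a positive integer.)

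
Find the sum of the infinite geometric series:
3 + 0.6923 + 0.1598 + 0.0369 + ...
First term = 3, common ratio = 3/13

For |r| < 1, S = a / (1 - r)
S = 3 / (1 - (3/13))
S = 3 / (10/13)
S = 39/10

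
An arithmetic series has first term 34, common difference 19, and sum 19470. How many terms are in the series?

Using S = n/2 × [2a + (n-1)d]
19470 = n/2 × [2(34) + (n-1)(19)]
19470 = n/2 × [68 + 19n - 19]
38940 = n × [49 + 19n]
19n² + (49)n - 38940 = 0
Discriminant: Δ = (49)² - 4(19)(-38940) = 2401 + 2959440 = 2961841
√Δ = 1721
n = [-(49) + √Δ] / (2·19) = (-49 + 1721) / 38 = 1672 / 38 = 44
(The negative root is discarded since n must be a positive integer.)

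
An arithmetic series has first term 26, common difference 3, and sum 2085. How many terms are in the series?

Using S = n/2 × [2a + (n-1)d]
2085 = n/2 × [2(26) + (n-1)(3)]
2085 = n/2 × [52 + 3n - 3]
4170 = n × [49 + 3n]
3n² + (49)n - 4170 = 0
Discriminant: Δ = (49)² - 4(3)(-4170) = 2401 + 50040 = 52441
√Δ = 229
n = [-(49) + √Δ] / (2·3) = (-49 + 229) / 6 = 180 / 6 = 30
(The negative root is discarded since n must be a positive integer.)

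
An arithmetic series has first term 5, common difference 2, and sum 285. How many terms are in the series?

Using S = n/2 × [2a + (n-1)d]
285 = n/2 × [2(5) + (n-1)(2)]
285 = n/2 × [10 + 2n - 2]
570 = n × [8 + 2n]
2n² + (8)n - 570 = 0
Discriminant: Δ = (8)² - 4(2)(-570) = 64 + 4560 = 4624
√Δ = 68
n = [-(8) + √Δ] / (2·2) = (-8 + 68) / 4 = 60 / 4 = 15
(The negative root is discarded since n must be a positive integer.)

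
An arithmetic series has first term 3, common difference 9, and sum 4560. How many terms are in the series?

Using S = n/2 × [2a + (n-1)d]
4560 = n/2 × [2(3) + (n-1)(9)]
4560 = n/2 × [6 + 9n - 9]
9120 = n × [-3 + 9n]
9n² + (-3)n - 9120 = 0
Discriminant: Δ = (-3)² - 4(9)(-9120) = 9 + 328320 = 328329
√Δ = 573
n = [-(-3) + √Δ] / (2·9) = (3 + 573) / 18 = 576 / 18 = 32
(The negative root is discarded since n must be a positive integer.)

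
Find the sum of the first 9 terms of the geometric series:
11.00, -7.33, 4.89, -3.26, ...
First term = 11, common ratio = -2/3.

Sₙ = a(1 - rⁿ) / (1 - r)
S_9 = 11(1 - (-2/3)^9) / (1 - (-2/3))
S_9 = 11(1 - (-512/19683)) / (5/3)
S_9 = 44429/6561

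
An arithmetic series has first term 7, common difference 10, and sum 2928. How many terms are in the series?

Using S = n/2 × [2a + (n-1)d]
2928 = n/2 × [2(7) + (n-1)(10)]
2928 = n/2 × [14 + 10n - 10]
5856 = n × [4 + 10n]
10n² + (4)n - 5856 = 0
Discriminant: Δ = (4)² - 4(10)(-5856) = 16 + 234240 = 234256
√Δ = 484
n = [-(4) + √Δ] / (2·10) = (-4 + 484) / 20 = 480 / 20 = 24
(The negative root is discarded since n must be a positive integer.)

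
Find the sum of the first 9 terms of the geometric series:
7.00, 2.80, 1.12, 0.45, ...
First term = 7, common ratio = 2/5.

Sₙ = a(1 - rⁿ) / (1 - r)
S_9 = 7(1 - (2/5)^9) / (1 - (2/5))
S_9 = 7(1 - (512/1953125)) / (3/5)
S_9 = 4556097/390625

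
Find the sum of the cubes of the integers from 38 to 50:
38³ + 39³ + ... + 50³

Use ∑_{k=1}^{n} k³ = [n(n+1)/2]², then subtract the first 37 terms.
∑_{k=1}^{50} k³ = [50×51/2]² = 1275² = 1625625
∑_{k=1}^{37} k³ = [37×38/2]² = 703² = 494209
∑_{k=38}^{50} k³ = 1625625 - 494209 = 1131416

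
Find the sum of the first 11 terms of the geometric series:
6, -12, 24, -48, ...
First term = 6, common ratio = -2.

Sₙ = a(1 - rⁿ) / (1 - r)
S_11 = 6(1 - (-2)^11) / (1 - (-2))
S_11 = 6(1 - (-2048)) / (3)
S_11 = 4098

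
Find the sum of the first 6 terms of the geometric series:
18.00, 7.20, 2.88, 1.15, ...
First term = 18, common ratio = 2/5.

Sₙ = a(1 - rⁿ) / (1 - r)
S_6 = 18(1 - (2/5)^6) / (1 - (2/5))
S_6 = 18(1 - (64/15625)) / (3/5)
S_6 = 93366/3125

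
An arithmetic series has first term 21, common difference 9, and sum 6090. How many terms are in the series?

Using S = n/2 × [2a + (n-1)d]
6090 = n/2 × [2(21) + (n-1)(9)]
6090 = n/2 × [42 + 9n - 9]
12180 = n × [33 + 9n]
9n² + (33)n - 12180 = 0
Discriminant: Δ = (33)² - 4(9)(-12180) = 1089 + 438480 = 439569
√Δ = 663
n = [-(33) + √Δ] / (2·9) = (-33 + 663) / 18 = 630 / 18 = 35
(The negative root is discarded since n must be a positive integer.)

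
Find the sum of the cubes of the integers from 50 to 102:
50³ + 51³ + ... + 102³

Use ∑_{k=1}^{n} k³ = [n(n+1)/2]², then subtract the first 49 terms.
∑_{k=1}^{102} k³ = [102×103/2]² = 5253² = 27594009
∑_{k=1}^{49} k³ = [49×50/2]² = 1225² = 1500625
∑_{k=50}^{102} k³ = 27594009 - 1500625 = 26093384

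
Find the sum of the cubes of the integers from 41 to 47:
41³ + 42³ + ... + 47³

Use ∑_{k=1}^{n} k³ = [n(n+1)/2]², then subtract the first 40 terms.
∑_{k=1}^{47} k³ = [47×48/2]² = 1128² = 1272384
∑_{k=1}^{40} k³ = [40×41/2]² = 820² = 672400
∑_{k=41}^{47} k³ = 1272384 - 672400 = 599984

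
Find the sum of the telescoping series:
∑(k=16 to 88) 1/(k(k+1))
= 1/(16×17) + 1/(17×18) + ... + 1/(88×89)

Partial fractions: 1/(k(k+1)) = 1/k - 1/(k+1)
The series telescopes:
= (1/16 - 1/17) + (1/17 - 1/18) + ... + (1/88 - 1/89)
= 1/16 - 1/89
= 73/1424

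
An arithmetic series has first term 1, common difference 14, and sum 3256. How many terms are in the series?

Using S = n/2 × [2a + (n-1)d]
3256 = n/2 × [2(1) + (n-1)(14)]
3256 = n/2 × [2 + 14n - 14]
6512 = n × [-12 + 14n]
14n² + (-12)n - 6512 = 0
Discriminant: Δ = (-12)² - 4(14)(-6512) = 144 + 364672 = 364816
√Δ = 604
n = [-(-12) + √Δ] / (2·14) = (12 + 604) / 28 = 616 / 28 = 22
(The negative root is discarded since n must be a positive integer.)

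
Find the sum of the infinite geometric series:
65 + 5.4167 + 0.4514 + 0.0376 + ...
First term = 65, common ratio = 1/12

For |r| < 1, S = a / (1 - r)
S = 65 / (1 - (1/12))
S = 65 / (11/12)
S = 780/11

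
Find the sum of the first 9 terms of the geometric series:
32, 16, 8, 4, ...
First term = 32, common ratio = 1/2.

Sₙ = a(1 - rⁿ) / (1 - r)
S_9 = 32(1 - (1/2)^9) / (1 - (1/2))
S_9 = 32(1 - (1/512)) / (1/2)
S_9 = 511/8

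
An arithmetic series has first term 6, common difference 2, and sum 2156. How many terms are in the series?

Using S = n/2 × [2a + (n-1)d]
2156 = n/2 × [2(6) + (n-1)(2)]
2156 = n/2 × [12 + 2n - 2]
4312 = n × [10 + 2n]
2n² + (10)n - 4312 = 0
Discriminant: Δ = (10)² - 4(2)(-4312) = 100 + 34496 = 34596
√Δ = 186
n = [-(10) + √Δ] / (2·2) = (-10 + 186) / 4 = 176 / 4 = 44
(The negative root is discarded since n must be a positive integer.)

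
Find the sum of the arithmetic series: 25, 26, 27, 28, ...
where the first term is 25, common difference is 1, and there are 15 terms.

Sₙ = n/2 × (first + last)
Last term = a + (n-1)d = 25 + (15-1)×1 = 39
S_15 = 15/2 × (25 + 39)
S_15 = 15/2 × 64 = 480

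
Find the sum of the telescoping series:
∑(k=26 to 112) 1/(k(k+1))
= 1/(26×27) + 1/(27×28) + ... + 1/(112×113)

Partial fractions: 1/(k(k+1)) = 1/k - 1/(k+1)
The series telescopes:
= (1/26 - 1/27) + (1/27 - 1/28) + ... + (1/112 - 1/113)
= 1/26 - 1/113
= 87/2938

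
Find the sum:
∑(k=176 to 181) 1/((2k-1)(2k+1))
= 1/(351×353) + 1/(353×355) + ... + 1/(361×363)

Partial fractions: 1/((2k-1)(2k+1)) = (1/2)[1/(2k-1) - 1/(2k+1)]
The series telescopes:
= (1/2)[1/351 - 1/363]
= 2/42471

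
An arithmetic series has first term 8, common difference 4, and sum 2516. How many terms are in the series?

Using S = n/2 × [2a + (n-1)d]
2516 = n/2 × [2(8) + (n-1)(4)]
2516 = n/2 × [16 + 4n - 4]
5032 = n × [12 + 4n]
4n² + (12)n - 5032 = 0
Discriminant: Δ = (12)² - 4(4)(-5032) = 144 + 80512 = 80656
√Δ = 284
n = [-(12) + √Δ] / (2·4) = (-12 + 284) / 8 = 272 / 8 = 34
(The negative root is discarded since n must be a positive integer.)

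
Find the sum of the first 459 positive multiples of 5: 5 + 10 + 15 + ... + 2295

Factor out 5: = 5(1 + 2 + ... + 459) = 5 × n(n+1)/2
= 5 × 459×460/2
= 5 × 105570
= 527850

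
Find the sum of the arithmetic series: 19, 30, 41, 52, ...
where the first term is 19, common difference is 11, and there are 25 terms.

Sₙ = n/2 × (first + last)
Last term = a + (n-1)d = 19 + (25-1)×11 = 283
S_25 = 25/2 × (19 + 283)
S_25 = 25/2 × 302 = 3775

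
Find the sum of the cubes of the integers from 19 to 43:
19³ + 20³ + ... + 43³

Use ∑_{k=1}^{n} k³ = [n(n+1)/2]², then subtract the first 18 terms.
∑_{k=1}^{43} k³ = [43×44/2]² = 946² = 894916
∑_{k=1}^{18} k³ = [18×19/2]² = 171² = 29241
∑_{k=19}^{43} k³ = 894916 - 29241 = 865675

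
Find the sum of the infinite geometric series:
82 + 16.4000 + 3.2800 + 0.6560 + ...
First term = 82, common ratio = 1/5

For |r| < 1, S = a / (1 - r)
S = 82 / (1 - (1/5))
S = 82 / (4/5)
S = 205/2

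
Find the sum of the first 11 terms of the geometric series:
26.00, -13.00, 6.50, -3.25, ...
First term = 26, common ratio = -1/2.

Sₙ = a(1 - rⁿ) / (1 - r)
S_11 = 26(1 - (-1/2)^11) / (1 - (-1/2))
S_11 = 26(1 - (-1/2048)) / (3/2)
S_11 = 8879/512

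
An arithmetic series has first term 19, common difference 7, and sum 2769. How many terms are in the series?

Using S = n/2 × [2a + (n-1)d]
2769 = n/2 × [2(19) + (n-1)(7)]
2769 = n/2 × [38 + 7n - 7]
5538 = n × [31 + 7n]
7n² + (31)n - 5538 = 0
Discriminant: Δ = (31)² - 4(7)(-5538) = 961 + 155064 = 156025
√Δ = 395
n = [-(31) + √Δ] / (2·7) = (-31 + 395) / 14 = 364 / 14 = 26
(The negative root is discarded since n must be a positive integer.)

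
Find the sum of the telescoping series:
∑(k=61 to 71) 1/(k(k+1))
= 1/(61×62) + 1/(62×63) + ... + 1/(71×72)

Partial fractions: 1/(k(k+1)) = 1/k - 1/(k+1)
The series telescopes:
= (1/61 - 1/62) + (1/62 - 1/63) + ... + (1/71 - 1/72)
= 1/61 - 1/72
= 11/4392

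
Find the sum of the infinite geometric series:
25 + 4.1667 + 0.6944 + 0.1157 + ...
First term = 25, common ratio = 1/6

For |r| < 1, S = a / (1 - r)
S = 25 / (1 - (1/6))
S = 25 / (5/6)
S = 30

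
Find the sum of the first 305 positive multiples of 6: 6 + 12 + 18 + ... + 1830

Factor out 6: = 6(1 + 2 + ... + 305) = 6 × n(n+1)/2
= 6 × 305×306/2
= 6 × 46665
= 279990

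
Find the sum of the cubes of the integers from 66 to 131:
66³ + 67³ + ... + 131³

Use ∑_{k=1}^{n} k³ = [n(n+1)/2]², then subtract the first 65 terms.
∑_{k=1}^{131} k³ = [131×132/2]² = 8646² = 74753316
∑_{k=1}^{65} k³ = [65×66/2]² = 2145² = 4601025
∑_{k=66}^{131} k³ = 74753316 - 4601025 = 70152291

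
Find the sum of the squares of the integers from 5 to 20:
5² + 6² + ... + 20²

Use ∑_{k=1}^{n} k² = n(n+1)(2n+1)/6, then subtract the first 4 terms.
∑_{k=1}^{20} k² = 20×21×41/6 = 2870
∑_{k=1}^{4} k² = 4×5×9/6 = 30
∑_{k=5}^{20} k² = 2870 - 30 = 2840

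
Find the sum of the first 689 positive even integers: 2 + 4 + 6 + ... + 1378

Sum of first n even numbers = n(n+1)
= 689×690
= 475410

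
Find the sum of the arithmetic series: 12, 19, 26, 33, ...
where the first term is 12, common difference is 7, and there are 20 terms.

Sₙ = n/2 × (first + last)
Last term = a + (n-1)d = 12 + (20-1)×7 = 145
S_20 = 20/2 × (12 + 145)
S_20 = 20/2 × 157 = 1570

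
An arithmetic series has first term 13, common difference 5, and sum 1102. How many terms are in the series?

Using S = n/2 × [2a + (n-1)d]
1102 = n/2 × [2(13) + (n-1)(5)]
1102 = n/2 × [26 + 5n - 5]
2204 = n × [21 + 5n]
5n² + (21)n - 2204 = 0
Discriminant: Δ = (21)² - 4(5)(-2204) = 441 + 44080 = 44521
√Δ = 211
n = [-(21) + √Δ] / (2·5) = (-21 + 211) / 10 = 190 / 10 = 19
(The negative root is discarded since n must be a positive integer.)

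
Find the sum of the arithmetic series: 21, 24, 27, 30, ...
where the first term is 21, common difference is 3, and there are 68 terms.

Sₙ = n/2 × (first + last)
Last term = a + (n-1)d = 21 + (68-1)×3 = 222
S_68 = 68/2 × (21 + 222)
S_68 = 68/2 × 243 = 8262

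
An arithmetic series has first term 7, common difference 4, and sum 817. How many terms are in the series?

Using S = n/2 × [2a + (n-1)d]
817 = n/2 × [2(7) + (n-1)(4)]
817 = n/2 × [14 + 4n - 4]
1634 = n × [10 + 4n]
4n² + (10)n - 1634 = 0
Discriminant: Δ = (10)² - 4(4)(-1634) = 100 + 26144 = 26244
√Δ = 162
n = [-(10) + √Δ] / (2·4) = (-10 + 162) / 8 = 152 / 8 = 19
(The negative root is discarded since n must be a positive integer.)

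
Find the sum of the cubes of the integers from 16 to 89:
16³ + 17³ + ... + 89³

Use ∑_{k=1}^{n} k³ = [n(n+1)/2]², then subtract the first 15 terms.
∑_{k=1}^{89} k³ = [89×90/2]² = 4005² = 16040025
∑_{k=1}^{15} k³ = [15×16/2]² = 120² = 14400
∑_{k=16}^{89} k³ = 16040025 - 14400 = 16025625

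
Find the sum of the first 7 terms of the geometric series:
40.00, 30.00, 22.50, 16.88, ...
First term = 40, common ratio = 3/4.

Sₙ = a(1 - rⁿ) / (1 - r)
S_7 = 40(1 - (3/4)^7) / (1 - (3/4))
S_7 = 40(1 - (2187/16384)) / (1/4)
S_7 = 70985/512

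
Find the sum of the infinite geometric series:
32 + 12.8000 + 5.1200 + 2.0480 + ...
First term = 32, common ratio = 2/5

For |r| < 1, S = a / (1 - r)
S = 32 / (1 - (2/5))
S = 32 / (3/5)
S = 160/3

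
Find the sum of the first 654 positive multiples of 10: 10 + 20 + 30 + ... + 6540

Factor out 10: = 10(1 + 2 + ... + 654) = 10 × n(n+1)/2
= 10 × 654×655/2
= 10 × 214185
= 2141850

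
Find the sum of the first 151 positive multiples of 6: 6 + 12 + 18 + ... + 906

Factor out 6: = 6(1 + 2 + ... + 151) = 6 × n(n+1)/2
= 6 × 151×152/2
= 6 × 11476
= 68856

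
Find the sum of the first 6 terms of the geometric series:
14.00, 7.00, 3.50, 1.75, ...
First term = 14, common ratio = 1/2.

Sₙ = a(1 - rⁿ) / (1 - r)
S_6 = 14(1 - (1/2)^6) / (1 - (1/2))
S_6 = 14(1 - (1/64)) / (1/2)
S_6 = 441/16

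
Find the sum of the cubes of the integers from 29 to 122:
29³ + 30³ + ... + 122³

Use ∑_{k=1}^{n} k³ = [n(n+1)/2]², then subtract the first 28 terms.
∑_{k=1}^{122} k³ = [122×123/2]² = 7503² = 56295009
∑_{k=1}^{28} k³ = [28×29/2]² = 406² = 164836
∑_{k=29}^{122} k³ = 56295009 - 164836 = 56130173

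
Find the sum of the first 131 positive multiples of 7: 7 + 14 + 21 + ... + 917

Factor out 7: = 7(1 + 2 + ... + 131) = 7 × n(n+1)/2
= 7 × 131×132/2
= 7 × 8646
= 60522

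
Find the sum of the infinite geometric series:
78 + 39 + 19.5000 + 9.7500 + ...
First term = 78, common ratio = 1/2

For |r| < 1, S = a / (1 - r)
S = 78 / (1 - (1/2))
S = 78 / (1/2)
S = 156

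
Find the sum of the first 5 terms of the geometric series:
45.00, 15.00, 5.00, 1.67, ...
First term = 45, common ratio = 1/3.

Sₙ = a(1 - rⁿ) / (1 - r)
S_5 = 45(1 - (1/3)^5) / (1 - (1/3))
S_5 = 45(1 - (1/243)) / (2/3)
S_5 = 605/9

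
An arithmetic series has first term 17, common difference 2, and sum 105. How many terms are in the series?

Using S = n/2 × [2a + (n-1)d]
105 = n/2 × [2(17) + (n-1)(2)]
105 = n/2 × [34 + 2n - 2]
210 = n × [32 + 2n]
2n² + (32)n - 210 = 0
Discriminant: Δ = (32)² - 4(2)(-210) = 1024 + 1680 = 2704
√Δ = 52
n = [-(32) + √Δ] / (2·2) = (-32 + 52) / 4 = 20 / 4 = 5
(The negative root is discarded since n must be a positive integer.)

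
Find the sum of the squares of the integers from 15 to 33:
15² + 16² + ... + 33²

Use ∑_{k=1}^{n} k² = n(n+1)(2n+1)/6, then subtract the first 14 terms.
∑_{k=1}^{33} k² = 33×34×67/6 = 12529
∑_{k=1}^{14} k² = 14×15×29/6 = 1015
∑_{k=15}^{33} k² = 12529 - 1015 = 11514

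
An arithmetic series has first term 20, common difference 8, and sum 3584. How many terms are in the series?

Using S = n/2 × [2a + (n-1)d]
3584 = n/2 × [2(20) + (n-1)(8)]
3584 = n/2 × [40 + 8n - 8]
7168 = n × [32 + 8n]
8n² + (32)n - 7168 = 0
Discriminant: Δ = (32)² - 4(8)(-7168) = 1024 + 229376 = 230400
√Δ = 480
n = [-(32) + √Δ] / (2·8) = (-32 + 480) / 16 = 448 / 16 = 28
(The negative root is discarded since n must be a positive integer.)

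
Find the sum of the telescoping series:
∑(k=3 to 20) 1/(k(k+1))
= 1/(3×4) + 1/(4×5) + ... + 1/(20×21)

Partial fractions: 1/(k(k+1)) = 1/k - 1/(k+1)
The series telescopes:
= (1/3 - 1/4) + (1/4 - 1/5) + ... + (1/20 - 1/21)
= 1/3 - 1/21
= 2/7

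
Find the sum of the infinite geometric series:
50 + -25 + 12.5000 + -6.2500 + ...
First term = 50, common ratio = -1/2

For |r| < 1, S = a / (1 - r)
S = 50 / (1 - (-1/2))
S = 50 / (3/2)
S = 100/3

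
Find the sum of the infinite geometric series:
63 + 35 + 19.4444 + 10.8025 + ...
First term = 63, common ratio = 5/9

For |r| < 1, S = a / (1 - r)
S = 63 / (1 - (5/9))
S = 63 / (4/9)
S = 567/4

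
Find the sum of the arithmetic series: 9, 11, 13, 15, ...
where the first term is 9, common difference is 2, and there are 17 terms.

Sₙ = n/2 × (first + last)
Last term = a + (n-1)d = 9 + (17-1)×2 = 41
S_17 = 17/2 × (9 + 41)
S_17 = 17/2 × 50 = 425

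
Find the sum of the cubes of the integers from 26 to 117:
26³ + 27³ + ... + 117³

Use ∑_{k=1}^{n} k³ = [n(n+1)/2]², then subtract the first 25 terms.
∑_{k=1}^{117} k³ = [117×118/2]² = 6903² = 47651409
∑_{k=1}^{25} k³ = [25×26/2]² = 325² = 105625
∑_{k=26}^{117} k³ = 47651409 - 105625 = 47545784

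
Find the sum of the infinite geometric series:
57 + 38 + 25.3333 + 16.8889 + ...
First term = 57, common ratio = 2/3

For |r| < 1, S = a / (1 - r)
S = 57 / (1 - (2/3))
S = 57 / (1/3)
S = 171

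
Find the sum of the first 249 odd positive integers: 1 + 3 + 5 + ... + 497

Sum of first n odd numbers = n²
= 249²
= 62001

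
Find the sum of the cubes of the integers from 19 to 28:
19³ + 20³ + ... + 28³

Use ∑_{k=1}^{n} k³ = [n(n+1)/2]², then subtract the first 18 terms.
∑_{k=1}^{28} k³ = [28×29/2]² = 406² = 164836
∑_{k=1}^{18} k³ = [18×19/2]² = 171² = 29241
∑_{k=19}^{28} k³ = 164836 - 29241 = 135595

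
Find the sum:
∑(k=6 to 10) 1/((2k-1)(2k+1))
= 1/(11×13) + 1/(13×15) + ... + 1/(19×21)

Partial fractions: 1/((2k-1)(2k+1)) = (1/2)[1/(2k-1) - 1/(2k+1)]
The series telescopes:
= (1/2)[1/11 - 1/21]
= 5/231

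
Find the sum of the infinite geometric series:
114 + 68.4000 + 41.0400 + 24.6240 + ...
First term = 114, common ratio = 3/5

For |r| < 1, S = a / (1 - r)
S = 114 / (1 - (3/5))
S = 114 / (2/5)
S = 285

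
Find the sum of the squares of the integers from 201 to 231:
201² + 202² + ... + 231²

Use ∑_{k=1}^{n} k² = n(n+1)(2n+1)/6, then subtract the first 200 terms.
∑_{k=1}^{231} k² = 231×232×463/6 = 4135516
∑_{k=1}^{200} k² = 200×201×401/6 = 2686700
∑_{k=201}^{231} k² = 4135516 - 2686700 = 1448816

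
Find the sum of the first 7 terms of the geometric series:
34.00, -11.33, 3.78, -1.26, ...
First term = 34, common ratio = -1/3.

Sₙ = a(1 - rⁿ) / (1 - r)
S_7 = 34(1 - (-1/3)^7) / (1 - (-1/3))
S_7 = 34(1 - (-1/2187)) / (4/3)
S_7 = 18598/729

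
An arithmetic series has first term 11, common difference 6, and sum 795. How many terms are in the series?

Using S = n/2 × [2a + (n-1)d]
795 = n/2 × [2(11) + (n-1)(6)]
795 = n/2 × [22 + 6n - 6]
1590 = n × [16 + 6n]
6n² + (16)n - 1590 = 0
Discriminant: Δ = (16)² - 4(6)(-1590) = 256 + 38160 = 38416
√Δ = 196
n = [-(16) + √Δ] / (2·6) = (-16 + 196) / 12 = 180 / 12 = 15
(The negative root is discarded since n must be a positive integer.)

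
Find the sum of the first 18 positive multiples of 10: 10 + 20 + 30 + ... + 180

Factor out 10: = 10(1 + 2 + ... + 18) = 10 × n(n+1)/2
= 10 × 18×19/2
= 10 × 171
= 1710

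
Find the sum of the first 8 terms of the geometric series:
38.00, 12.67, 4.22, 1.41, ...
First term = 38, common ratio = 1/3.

Sₙ = a(1 - rⁿ) / (1 - r)
S_8 = 38(1 - (1/3)^8) / (1 - (1/3))
S_8 = 38(1 - (1/6561)) / (2/3)
S_8 = 124640/2187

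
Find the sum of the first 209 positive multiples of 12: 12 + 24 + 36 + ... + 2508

Factor out 12: = 12(1 + 2 + ... + 209) = 12 × n(n+1)/2
= 12 × 209×210/2
= 12 × 21945
= 263340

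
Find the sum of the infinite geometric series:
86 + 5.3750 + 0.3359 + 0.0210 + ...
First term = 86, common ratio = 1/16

For |r| < 1, S = a / (1 - r)
S = 86 / (1 - (1/16))
S = 86 / (15/16)
S = 1376/15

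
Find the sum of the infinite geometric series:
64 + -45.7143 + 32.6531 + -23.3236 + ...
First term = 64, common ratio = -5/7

For |r| < 1, S = a / (1 - r)
S = 64 / (1 - (-5/7))
S = 64 / (12/7)
S = 112/3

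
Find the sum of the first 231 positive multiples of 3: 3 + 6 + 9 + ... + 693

Factor out 3: = 3(1 + 2 + ... + 231) = 3 × n(n+1)/2
= 3 × 231×232/2
= 3 × 26796
= 80388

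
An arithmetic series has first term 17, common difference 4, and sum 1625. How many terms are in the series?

Using S = n/2 × [2a + (n-1)d]
1625 = n/2 × [2(17) + (n-1)(4)]
1625 = n/2 × [34 + 4n - 4]
3250 = n × [30 + 4n]
4n² + (30)n - 3250 = 0
Discriminant: Δ = (30)² - 4(4)(-3250) = 900 + 52000 = 52900
√Δ = 230
n = [-(30) + √Δ] / (2·4) = (-30 + 230) / 8 = 200 / 8 = 25
(The negative root is discarded since n must be a positive integer.)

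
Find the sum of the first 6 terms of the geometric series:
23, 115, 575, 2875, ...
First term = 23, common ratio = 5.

Sₙ = a(1 - rⁿ) / (1 - r)
S_6 = 23(1 - 5^6) / (1 - 5)
S_6 = 23(1 - 15625) / (-4)
S_6 = 89838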